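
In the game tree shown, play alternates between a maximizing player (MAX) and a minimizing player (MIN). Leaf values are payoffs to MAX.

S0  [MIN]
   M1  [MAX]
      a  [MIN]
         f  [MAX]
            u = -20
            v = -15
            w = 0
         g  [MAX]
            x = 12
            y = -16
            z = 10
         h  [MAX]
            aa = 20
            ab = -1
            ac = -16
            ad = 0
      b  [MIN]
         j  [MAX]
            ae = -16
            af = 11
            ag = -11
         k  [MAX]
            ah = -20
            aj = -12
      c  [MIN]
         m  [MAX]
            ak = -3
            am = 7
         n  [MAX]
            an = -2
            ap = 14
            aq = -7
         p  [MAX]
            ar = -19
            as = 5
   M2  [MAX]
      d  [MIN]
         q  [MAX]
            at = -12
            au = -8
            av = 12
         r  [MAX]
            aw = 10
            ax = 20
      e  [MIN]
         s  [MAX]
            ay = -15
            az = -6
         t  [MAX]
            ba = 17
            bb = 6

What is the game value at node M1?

f (MAX): max(-20, -15, 0) = 0
g (MAX): max(12, -16, 10) = 12
h (MAX): max(20, -1, -16, 0) = 20
a (MIN): min(0, 12, 20) = 0
j (MAX): max(-16, 11, -11) = 11
k (MAX): max(-20, -12) = -12
b (MIN): min(11, -12) = -12
m (MAX): max(-3, 7) = 7
n (MAX): max(-2, 14, -7) = 14
p (MAX): max(-19, 5) = 5
c (MIN): min(7, 14, 5) = 5
M1 (MAX): max(0, -12, 5) = 5

5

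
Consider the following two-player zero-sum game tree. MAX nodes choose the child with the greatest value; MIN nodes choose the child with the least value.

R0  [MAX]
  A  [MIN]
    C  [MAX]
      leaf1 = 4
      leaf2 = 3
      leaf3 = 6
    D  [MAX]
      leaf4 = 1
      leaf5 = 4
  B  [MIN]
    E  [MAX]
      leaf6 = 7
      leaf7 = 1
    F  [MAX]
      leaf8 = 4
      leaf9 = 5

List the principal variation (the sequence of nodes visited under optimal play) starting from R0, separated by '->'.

R0 -> B -> F -> leaf9

C (MAX): max(4, 3, 6) = 6
D (MAX): max(1, 4) = 4
A (MIN): min(6, 4) = 4
E (MAX): max(7, 1) = 7
F (MAX): max(4, 5) = 5
B (MIN): min(7, 5) = 5
R0 (MAX): max(4, 5) = 5
At R0, MAX picks B (highest: 5).
At B, MIN picks F (lowest: 5).
At F, MAX picks leaf9 (highest: 5).
Terminal value 5.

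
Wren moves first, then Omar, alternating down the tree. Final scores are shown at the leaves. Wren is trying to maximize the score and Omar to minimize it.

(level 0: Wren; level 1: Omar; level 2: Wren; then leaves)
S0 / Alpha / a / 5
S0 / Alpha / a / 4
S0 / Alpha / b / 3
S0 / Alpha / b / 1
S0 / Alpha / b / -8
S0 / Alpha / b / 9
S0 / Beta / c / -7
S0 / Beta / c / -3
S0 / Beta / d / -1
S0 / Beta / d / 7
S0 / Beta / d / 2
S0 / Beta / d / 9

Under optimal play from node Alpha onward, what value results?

5

a (Wren): max(5, 4) = 5
b (Wren): max(3, 1, -8, 9) = 9
Alpha (Omar): min(5, 9) = 5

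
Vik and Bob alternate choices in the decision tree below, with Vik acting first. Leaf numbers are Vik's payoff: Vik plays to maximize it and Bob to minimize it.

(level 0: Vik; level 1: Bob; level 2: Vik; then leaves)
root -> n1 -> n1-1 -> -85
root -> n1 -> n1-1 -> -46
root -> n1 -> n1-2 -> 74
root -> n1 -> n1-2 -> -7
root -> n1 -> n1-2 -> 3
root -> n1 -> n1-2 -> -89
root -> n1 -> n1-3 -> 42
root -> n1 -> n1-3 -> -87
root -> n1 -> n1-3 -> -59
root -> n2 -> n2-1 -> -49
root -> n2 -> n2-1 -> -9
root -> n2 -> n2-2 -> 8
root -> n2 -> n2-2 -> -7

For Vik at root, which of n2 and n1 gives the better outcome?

n2-1 (Vik): max(-49, -9) = -9
n2-2 (Vik): max(8, -7) = 8
n2 (Bob): min(-9, 8) = -9
n1-1 (Vik): max(-85, -46) = -46
n1-2 (Vik): max(74, -7, 3, -89) = 74
n1-3 (Vik): max(42, -87, -59) = 42
n1 (Bob): min(-46, 74, 42) = -46
Vik prefers the higher value; n2=-9, n1=-46. n2 is better since -9 > -46.

n2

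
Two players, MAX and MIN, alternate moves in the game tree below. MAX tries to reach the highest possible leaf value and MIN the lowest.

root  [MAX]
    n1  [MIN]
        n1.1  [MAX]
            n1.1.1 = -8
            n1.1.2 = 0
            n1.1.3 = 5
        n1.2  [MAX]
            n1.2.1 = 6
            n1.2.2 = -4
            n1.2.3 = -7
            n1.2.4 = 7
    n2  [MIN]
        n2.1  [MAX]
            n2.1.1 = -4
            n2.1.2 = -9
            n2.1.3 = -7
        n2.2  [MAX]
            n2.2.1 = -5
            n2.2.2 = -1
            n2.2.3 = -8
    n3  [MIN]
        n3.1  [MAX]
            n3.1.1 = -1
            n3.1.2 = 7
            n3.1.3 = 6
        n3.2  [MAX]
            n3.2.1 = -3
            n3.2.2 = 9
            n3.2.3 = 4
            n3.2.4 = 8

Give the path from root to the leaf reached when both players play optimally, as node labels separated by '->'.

root -> n3 -> n3.1 -> n3.1.2

n1.1 (MAX): max(-8, 0, 5) = 5
n1.2 (MAX): max(6, -4, -7, 7) = 7
n1 (MIN): min(5, 7) = 5
n2.1 (MAX): max(-4, -9, -7) = -4
n2.2 (MAX): max(-5, -1, -8) = -1
n2 (MIN): min(-4, -1) = -4
n3.1 (MAX): max(-1, 7, 6) = 7
n3.2 (MAX): max(-3, 9, 4, 8) = 9
n3 (MIN): min(7, 9) = 7
root (MAX): max(5, -4, 7) = 7
At root, MAX picks n3 (highest: 7).
At n3, MIN picks n3.1 (lowest: 7).
At n3.1, MAX picks n3.1.2 (highest: 7).
Terminal value 7.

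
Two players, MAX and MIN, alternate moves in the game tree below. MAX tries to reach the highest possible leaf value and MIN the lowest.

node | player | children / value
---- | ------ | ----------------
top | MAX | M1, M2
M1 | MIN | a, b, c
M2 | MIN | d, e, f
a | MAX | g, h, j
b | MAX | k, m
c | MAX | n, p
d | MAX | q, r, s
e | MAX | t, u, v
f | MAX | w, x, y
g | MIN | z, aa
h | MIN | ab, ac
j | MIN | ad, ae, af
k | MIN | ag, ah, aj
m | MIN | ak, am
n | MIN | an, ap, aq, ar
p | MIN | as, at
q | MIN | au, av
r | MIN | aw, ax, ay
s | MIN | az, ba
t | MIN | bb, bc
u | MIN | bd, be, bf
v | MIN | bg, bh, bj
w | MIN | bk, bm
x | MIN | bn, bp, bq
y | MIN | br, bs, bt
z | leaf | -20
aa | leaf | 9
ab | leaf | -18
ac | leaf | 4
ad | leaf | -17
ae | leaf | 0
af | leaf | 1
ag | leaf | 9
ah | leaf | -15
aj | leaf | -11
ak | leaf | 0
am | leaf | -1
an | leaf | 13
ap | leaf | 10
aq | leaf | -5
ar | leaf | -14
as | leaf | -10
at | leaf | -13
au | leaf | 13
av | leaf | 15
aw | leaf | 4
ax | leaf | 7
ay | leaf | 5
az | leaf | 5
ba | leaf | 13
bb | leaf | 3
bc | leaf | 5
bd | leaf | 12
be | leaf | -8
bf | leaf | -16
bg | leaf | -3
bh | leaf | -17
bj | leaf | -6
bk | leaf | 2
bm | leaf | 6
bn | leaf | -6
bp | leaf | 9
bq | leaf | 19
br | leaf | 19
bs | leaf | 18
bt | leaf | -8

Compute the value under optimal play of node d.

q (MIN): min(13, 15) = 13
r (MIN): min(4, 7, 5) = 4
s (MIN): min(5, 13) = 5
d (MAX): max(13, 4, 5) = 13

13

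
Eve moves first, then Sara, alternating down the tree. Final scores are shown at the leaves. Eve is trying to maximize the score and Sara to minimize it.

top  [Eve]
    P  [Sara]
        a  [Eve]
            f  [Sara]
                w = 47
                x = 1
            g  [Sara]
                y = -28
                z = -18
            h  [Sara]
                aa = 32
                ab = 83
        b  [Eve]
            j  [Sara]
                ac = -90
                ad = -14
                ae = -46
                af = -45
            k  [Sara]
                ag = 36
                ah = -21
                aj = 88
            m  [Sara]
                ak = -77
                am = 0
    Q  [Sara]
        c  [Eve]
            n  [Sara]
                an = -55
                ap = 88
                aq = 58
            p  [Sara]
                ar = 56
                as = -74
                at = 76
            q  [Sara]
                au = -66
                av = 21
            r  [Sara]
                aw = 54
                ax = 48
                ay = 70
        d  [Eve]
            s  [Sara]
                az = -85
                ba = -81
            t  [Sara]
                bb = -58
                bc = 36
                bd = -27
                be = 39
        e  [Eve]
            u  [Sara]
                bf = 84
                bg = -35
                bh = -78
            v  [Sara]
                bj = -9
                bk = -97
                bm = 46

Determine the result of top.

-21

f (Sara): min(47, 1) = 1
g (Sara): min(-28, -18) = -28
h (Sara): min(32, 83) = 32
a (Eve): max(1, -28, 32) = 32
j (Sara): min(-90, -14, -46, -45) = -90
k (Sara): min(36, -21, 88) = -21
m (Sara): min(-77, 0) = -77
b (Eve): max(-90, -21, -77) = -21
P (Sara): min(32, -21) = -21
n (Sara): min(-55, 88, 58) = -55
p (Sara): min(56, -74, 76) = -74
q (Sara): min(-66, 21) = -66
r (Sara): min(54, 48, 70) = 48
c (Eve): max(-55, -74, -66, 48) = 48
s (Sara): min(-85, -81) = -85
t (Sara): min(-58, 36, -27, 39) = -58
d (Eve): max(-85, -58) = -58
u (Sara): min(84, -35, -78) = -78
v (Sara): min(-9, -97, 46) = -97
e (Eve): max(-78, -97) = -78
Q (Sara): min(48, -58, -78) = -78
top (Eve): max(-21, -78) = -21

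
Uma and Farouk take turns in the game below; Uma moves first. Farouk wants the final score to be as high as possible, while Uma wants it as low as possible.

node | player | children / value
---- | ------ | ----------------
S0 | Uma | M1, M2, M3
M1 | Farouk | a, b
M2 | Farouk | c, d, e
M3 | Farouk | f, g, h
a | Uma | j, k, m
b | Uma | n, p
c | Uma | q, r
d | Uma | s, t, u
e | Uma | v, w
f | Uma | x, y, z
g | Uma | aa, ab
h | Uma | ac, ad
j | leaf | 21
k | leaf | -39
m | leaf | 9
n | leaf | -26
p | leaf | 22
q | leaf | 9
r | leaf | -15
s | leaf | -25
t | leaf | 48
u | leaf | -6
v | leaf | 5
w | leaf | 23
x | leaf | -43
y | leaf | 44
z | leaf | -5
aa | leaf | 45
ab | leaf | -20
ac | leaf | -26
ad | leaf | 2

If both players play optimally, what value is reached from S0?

a (Uma): min(21, -39, 9) = -39
b (Uma): min(-26, 22) = -26
M1 (Farouk): max(-39, -26) = -26
c (Uma): min(9, -15) = -15
d (Uma): min(-25, 48, -6) = -25
e (Uma): min(5, 23) = 5
M2 (Farouk): max(-15, -25, 5) = 5
f (Uma): min(-43, 44, -5) = -43
g (Uma): min(45, -20) = -20
h (Uma): min(-26, 2) = -26
M3 (Farouk): max(-43, -20, -26) = -20
S0 (Uma): min(-26, 5, -20) = -26

-26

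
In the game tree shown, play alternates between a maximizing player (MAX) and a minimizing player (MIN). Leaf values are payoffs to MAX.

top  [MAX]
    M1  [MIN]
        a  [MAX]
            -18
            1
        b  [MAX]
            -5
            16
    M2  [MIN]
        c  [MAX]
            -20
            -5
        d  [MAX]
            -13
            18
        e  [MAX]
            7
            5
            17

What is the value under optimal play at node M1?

1

a (MAX): max(-18, 1) = 1
b (MAX): max(-5, 16) = 16
M1 (MIN): min(1, 16) = 1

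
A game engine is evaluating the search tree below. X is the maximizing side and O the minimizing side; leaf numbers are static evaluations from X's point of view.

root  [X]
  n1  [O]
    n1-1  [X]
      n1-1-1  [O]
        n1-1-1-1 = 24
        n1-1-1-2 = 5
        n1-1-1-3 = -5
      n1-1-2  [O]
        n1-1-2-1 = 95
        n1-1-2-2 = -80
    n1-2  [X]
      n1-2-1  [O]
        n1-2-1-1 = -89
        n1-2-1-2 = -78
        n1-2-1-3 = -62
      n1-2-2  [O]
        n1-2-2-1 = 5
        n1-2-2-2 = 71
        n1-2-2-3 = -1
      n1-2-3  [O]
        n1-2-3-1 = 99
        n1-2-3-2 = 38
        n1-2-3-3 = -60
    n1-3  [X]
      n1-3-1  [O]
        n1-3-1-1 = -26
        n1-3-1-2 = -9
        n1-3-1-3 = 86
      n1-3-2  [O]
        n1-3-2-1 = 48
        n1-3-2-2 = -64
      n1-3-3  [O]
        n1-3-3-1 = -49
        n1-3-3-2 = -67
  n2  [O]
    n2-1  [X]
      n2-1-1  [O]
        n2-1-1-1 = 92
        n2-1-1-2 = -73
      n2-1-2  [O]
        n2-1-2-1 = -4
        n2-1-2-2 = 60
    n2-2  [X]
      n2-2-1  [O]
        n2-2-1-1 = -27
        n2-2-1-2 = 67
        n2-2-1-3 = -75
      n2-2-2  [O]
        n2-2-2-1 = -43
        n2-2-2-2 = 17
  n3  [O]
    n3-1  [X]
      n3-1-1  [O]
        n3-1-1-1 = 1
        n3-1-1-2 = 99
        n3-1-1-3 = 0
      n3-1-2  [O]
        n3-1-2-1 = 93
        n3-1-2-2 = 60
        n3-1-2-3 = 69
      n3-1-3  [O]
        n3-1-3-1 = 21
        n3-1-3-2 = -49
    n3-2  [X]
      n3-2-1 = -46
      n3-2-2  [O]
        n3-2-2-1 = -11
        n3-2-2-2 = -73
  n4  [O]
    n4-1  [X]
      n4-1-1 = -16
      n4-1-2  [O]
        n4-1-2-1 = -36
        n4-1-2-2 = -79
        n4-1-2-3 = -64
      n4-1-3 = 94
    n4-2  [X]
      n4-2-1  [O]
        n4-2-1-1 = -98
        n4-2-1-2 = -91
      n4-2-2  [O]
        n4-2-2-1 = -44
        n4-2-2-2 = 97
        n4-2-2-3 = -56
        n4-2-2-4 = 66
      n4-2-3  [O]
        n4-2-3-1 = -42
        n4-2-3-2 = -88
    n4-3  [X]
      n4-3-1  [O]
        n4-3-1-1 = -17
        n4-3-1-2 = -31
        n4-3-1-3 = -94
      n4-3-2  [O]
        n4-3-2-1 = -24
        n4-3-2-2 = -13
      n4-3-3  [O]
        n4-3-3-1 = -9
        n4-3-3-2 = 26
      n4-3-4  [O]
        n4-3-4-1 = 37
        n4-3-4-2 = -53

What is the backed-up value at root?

n1-1-1 (O): min(24, 5, -5) = -5
n1-1-2 (O): min(95, -80) = -80
n1-1 (X): max(-5, -80) = -5
n1-2-1 (O): min(-89, -78, -62) = -89
n1-2-2 (O): min(5, 71, -1) = -1
n1-2-3 (O): min(99, 38, -60) = -60
n1-2 (X): max(-89, -1, -60) = -1
n1-3-1 (O): min(-26, -9, 86) = -26
n1-3-2 (O): min(48, -64) = -64
n1-3-3 (O): min(-49, -67) = -67
n1-3 (X): max(-26, -64, -67) = -26
n1 (O): min(-5, -1, -26) = -26
n2-1-1 (O): min(92, -73) = -73
n2-1-2 (O): min(-4, 60) = -4
n2-1 (X): max(-73, -4) = -4
n2-2-1 (O): min(-27, 67, -75) = -75
n2-2-2 (O): min(-43, 17) = -43
n2-2 (X): max(-75, -43) = -43
n2 (O): min(-4, -43) = -43
n3-1-1 (O): min(1, 99, 0) = 0
n3-1-2 (O): min(93, 60, 69) = 60
n3-1-3 (O): min(21, -49) = -49
n3-1 (X): max(0, 60, -49) = 60
n3-2-2 (O): min(-11, -73) = -73
n3-2 (X): max(-46, -73) = -46
n3 (O): min(60, -46) = -46
n4-1-2 (O): min(-36, -79, -64) = -79
n4-1 (X): max(-16, -79, 94) = 94
n4-2-1 (O): min(-98, -91) = -98
n4-2-2 (O): min(-44, 97, -56, 66) = -56
n4-2-3 (O): min(-42, -88) = -88
n4-2 (X): max(-98, -56, -88) = -56
n4-3-1 (O): min(-17, -31, -94) = -94
n4-3-2 (O): min(-24, -13) = -24
n4-3-3 (O): min(-9, 26) = -9
n4-3-4 (O): min(37, -53) = -53
n4-3 (X): max(-94, -24, -9, -53) = -9
n4 (O): min(94, -56, -9) = -56
root (X): max(-26, -43, -46, -56) = -26

-26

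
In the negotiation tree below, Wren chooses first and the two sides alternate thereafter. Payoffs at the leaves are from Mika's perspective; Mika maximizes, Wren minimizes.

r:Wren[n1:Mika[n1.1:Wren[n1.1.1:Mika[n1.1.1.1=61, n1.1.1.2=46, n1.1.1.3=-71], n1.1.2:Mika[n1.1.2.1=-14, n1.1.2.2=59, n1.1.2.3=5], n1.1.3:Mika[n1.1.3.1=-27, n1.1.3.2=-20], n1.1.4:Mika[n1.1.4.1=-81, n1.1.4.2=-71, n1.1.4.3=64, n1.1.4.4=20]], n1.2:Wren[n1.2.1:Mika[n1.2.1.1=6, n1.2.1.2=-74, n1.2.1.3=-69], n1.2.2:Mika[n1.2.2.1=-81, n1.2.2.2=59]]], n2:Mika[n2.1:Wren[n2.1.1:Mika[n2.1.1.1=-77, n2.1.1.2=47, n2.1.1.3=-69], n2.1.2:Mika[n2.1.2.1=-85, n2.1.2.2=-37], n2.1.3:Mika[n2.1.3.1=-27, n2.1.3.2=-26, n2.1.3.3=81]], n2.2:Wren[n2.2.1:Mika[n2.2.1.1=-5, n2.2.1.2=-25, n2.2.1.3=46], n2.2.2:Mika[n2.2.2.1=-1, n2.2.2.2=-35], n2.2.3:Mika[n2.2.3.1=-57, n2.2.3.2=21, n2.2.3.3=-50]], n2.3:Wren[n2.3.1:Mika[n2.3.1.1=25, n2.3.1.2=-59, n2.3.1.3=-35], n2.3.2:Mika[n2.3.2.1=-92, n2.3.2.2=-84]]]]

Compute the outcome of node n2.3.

n2.3.1 (Mika): max(25, -59, -35) = 25
n2.3.2 (Mika): max(-92, -84) = -84
n2.3 (Wren): min(25, -84) = -84

-84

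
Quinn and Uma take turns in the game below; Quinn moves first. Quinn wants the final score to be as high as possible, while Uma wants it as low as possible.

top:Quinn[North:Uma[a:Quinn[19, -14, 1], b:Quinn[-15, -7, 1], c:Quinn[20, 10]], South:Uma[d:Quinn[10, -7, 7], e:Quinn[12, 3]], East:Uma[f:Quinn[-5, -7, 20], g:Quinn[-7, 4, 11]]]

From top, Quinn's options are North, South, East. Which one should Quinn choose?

East

a (Quinn): max(19, -14, 1) = 19
b (Quinn): max(-15, -7, 1) = 1
c (Quinn): max(20, 10) = 20
North (Uma): min(19, 1, 20) = 1
d (Quinn): max(10, -7, 7) = 10
e (Quinn): max(12, 3) = 12
South (Uma): min(10, 12) = 10
f (Quinn): max(-5, -7, 20) = 20
g (Quinn): max(-7, 4, 11) = 11
East (Uma): min(20, 11) = 11
top (Quinn): max(1, 10, 11) = 11
Quinn at top wants the highest of {North=1, South=10, East=11}, so chooses East.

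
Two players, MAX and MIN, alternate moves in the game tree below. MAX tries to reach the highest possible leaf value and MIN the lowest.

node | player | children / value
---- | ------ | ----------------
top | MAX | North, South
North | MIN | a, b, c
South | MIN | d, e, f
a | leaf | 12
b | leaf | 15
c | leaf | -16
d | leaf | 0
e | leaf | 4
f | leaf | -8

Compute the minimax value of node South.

-8

South (MIN): min(0, 4, -8) = -8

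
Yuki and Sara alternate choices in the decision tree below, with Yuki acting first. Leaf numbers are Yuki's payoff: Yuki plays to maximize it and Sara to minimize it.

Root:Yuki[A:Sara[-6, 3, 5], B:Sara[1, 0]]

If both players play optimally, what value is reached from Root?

A (Sara): min(-6, 3, 5) = -6
B (Sara): min(1, 0) = 0
Root (Yuki): max(-6, 0) = 0

0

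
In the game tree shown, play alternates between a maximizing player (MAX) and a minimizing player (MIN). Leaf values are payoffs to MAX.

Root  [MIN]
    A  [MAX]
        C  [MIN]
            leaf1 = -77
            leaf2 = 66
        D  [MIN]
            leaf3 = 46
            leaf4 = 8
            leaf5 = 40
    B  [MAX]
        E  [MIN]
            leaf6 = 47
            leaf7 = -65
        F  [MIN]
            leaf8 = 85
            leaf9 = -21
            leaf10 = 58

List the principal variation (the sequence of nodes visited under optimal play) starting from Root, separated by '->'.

Root -> B -> F -> leaf9

C (MIN): min(-77, 66) = -77
D (MIN): min(46, 8, 40) = 8
A (MAX): max(-77, 8) = 8
E (MIN): min(47, -65) = -65
F (MIN): min(85, -21, 58) = -21
B (MAX): max(-65, -21) = -21
Root (MIN): min(8, -21) = -21
At Root, MIN picks B (lowest: -21).
At B, MAX picks F (highest: -21).
At F, MIN picks leaf9 (lowest: -21).
Terminal value -21.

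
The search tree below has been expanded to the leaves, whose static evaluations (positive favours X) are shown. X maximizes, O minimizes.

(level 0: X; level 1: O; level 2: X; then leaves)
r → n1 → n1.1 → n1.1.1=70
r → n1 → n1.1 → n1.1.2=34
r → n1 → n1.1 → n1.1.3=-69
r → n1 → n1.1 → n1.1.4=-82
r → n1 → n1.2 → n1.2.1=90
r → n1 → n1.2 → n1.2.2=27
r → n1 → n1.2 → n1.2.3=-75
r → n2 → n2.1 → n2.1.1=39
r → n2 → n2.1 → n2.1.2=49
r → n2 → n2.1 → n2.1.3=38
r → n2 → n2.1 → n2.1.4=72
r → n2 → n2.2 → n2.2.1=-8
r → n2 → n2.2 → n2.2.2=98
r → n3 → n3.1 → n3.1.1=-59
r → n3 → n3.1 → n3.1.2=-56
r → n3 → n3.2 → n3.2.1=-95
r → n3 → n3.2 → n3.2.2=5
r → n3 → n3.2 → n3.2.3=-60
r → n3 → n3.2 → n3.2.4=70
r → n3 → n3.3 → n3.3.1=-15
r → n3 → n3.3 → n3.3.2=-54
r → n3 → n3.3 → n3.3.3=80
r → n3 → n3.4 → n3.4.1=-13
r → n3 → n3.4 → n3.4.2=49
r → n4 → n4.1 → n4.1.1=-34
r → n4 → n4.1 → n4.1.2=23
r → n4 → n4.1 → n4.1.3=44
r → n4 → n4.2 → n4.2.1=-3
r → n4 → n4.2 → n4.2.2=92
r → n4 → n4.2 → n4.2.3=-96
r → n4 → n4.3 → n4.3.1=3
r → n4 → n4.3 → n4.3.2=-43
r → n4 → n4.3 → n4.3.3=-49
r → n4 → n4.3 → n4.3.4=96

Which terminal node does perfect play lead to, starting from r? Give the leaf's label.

n1.1 (X): max(70, 34, -69, -82) = 70
n1.2 (X): max(90, 27, -75) = 90
n1 (O): min(70, 90) = 70
n2.1 (X): max(39, 49, 38, 72) = 72
n2.2 (X): max(-8, 98) = 98
n2 (O): min(72, 98) = 72
n3.1 (X): max(-59, -56) = -56
n3.2 (X): max(-95, 5, -60, 70) = 70
n3.3 (X): max(-15, -54, 80) = 80
n3.4 (X): max(-13, 49) = 49
n3 (O): min(-56, 70, 80, 49) = -56
n4.1 (X): max(-34, 23, 44) = 44
n4.2 (X): max(-3, 92, -96) = 92
n4.3 (X): max(3, -43, -49, 96) = 96
n4 (O): min(44, 92, 96) = 44
r (X): max(70, 72, -56, 44) = 72
At r, X picks n2 (highest: 72).
At n2, O picks n2.1 (lowest: 72).
At n2.1, X picks n2.1.4 (highest: 72).
Terminal value 72.

n2.1.4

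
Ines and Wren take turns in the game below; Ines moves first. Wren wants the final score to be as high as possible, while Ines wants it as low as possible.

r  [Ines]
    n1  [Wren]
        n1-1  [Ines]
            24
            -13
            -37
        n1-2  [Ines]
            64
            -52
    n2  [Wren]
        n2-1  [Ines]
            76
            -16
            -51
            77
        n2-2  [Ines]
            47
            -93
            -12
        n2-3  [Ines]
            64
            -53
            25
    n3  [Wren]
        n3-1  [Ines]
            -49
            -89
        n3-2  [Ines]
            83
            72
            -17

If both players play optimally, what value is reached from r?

n1-1 (Ines): min(24, -13, -37) = -37
n1-2 (Ines): min(64, -52) = -52
n1 (Wren): max(-37, -52) = -37
n2-1 (Ines): min(76, -16, -51, 77) = -51
n2-2 (Ines): min(47, -93, -12) = -93
n2-3 (Ines): min(64, -53, 25) = -53
n2 (Wren): max(-51, -93, -53) = -51
n3-1 (Ines): min(-49, -89) = -89
n3-2 (Ines): min(83, 72, -17) = -17
n3 (Wren): max(-89, -17) = -17
r (Ines): min(-37, -51, -17) = -51

-51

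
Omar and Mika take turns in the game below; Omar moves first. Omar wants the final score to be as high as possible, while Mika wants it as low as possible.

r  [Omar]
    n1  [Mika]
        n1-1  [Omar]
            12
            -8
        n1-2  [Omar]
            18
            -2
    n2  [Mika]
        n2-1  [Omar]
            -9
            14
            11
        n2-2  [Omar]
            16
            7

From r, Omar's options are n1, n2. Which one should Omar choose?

n2

n1-1 (Omar): max(12, -8) = 12
n1-2 (Omar): max(18, -2) = 18
n1 (Mika): min(12, 18) = 12
n2-1 (Omar): max(-9, 14, 11) = 14
n2-2 (Omar): max(16, 7) = 16
n2 (Mika): min(14, 16) = 14
r (Omar): max(12, 14) = 14
Omar at r wants the highest of {n1=12, n2=14}, so chooses n2.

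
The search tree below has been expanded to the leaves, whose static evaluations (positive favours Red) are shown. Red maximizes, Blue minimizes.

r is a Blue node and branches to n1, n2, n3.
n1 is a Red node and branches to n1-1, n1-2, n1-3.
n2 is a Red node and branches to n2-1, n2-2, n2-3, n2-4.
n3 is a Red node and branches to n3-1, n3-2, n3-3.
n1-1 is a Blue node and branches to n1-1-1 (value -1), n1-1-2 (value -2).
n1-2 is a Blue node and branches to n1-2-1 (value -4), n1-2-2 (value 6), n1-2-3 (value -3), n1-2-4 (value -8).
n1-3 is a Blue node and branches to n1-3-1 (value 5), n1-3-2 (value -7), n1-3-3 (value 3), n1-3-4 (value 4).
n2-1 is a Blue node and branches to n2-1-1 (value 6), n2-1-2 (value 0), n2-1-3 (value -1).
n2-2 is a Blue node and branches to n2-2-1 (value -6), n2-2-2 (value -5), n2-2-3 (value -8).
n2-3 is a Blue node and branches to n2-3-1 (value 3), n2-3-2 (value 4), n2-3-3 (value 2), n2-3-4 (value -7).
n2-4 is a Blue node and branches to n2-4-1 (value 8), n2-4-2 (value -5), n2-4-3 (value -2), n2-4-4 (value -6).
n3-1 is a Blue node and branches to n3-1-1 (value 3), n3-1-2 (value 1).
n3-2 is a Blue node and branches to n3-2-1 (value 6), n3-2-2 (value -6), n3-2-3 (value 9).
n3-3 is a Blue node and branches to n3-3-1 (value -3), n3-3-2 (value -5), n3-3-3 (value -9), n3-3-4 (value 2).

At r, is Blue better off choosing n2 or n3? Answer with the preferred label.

n2-1 (Blue): min(6, 0, -1) = -1
n2-2 (Blue): min(-6, -5, -8) = -8
n2-3 (Blue): min(3, 4, 2, -7) = -7
n2-4 (Blue): min(8, -5, -2, -6) = -6
n2 (Red): max(-1, -8, -7, -6) = -1
n3-1 (Blue): min(3, 1) = 1
n3-2 (Blue): min(6, -6, 9) = -6
n3-3 (Blue): min(-3, -5, -9, 2) = -9
n3 (Red): max(1, -6, -9) = 1
Blue prefers the lower value; n2=-1, n3=1. n2 is better since -1 < 1.

n2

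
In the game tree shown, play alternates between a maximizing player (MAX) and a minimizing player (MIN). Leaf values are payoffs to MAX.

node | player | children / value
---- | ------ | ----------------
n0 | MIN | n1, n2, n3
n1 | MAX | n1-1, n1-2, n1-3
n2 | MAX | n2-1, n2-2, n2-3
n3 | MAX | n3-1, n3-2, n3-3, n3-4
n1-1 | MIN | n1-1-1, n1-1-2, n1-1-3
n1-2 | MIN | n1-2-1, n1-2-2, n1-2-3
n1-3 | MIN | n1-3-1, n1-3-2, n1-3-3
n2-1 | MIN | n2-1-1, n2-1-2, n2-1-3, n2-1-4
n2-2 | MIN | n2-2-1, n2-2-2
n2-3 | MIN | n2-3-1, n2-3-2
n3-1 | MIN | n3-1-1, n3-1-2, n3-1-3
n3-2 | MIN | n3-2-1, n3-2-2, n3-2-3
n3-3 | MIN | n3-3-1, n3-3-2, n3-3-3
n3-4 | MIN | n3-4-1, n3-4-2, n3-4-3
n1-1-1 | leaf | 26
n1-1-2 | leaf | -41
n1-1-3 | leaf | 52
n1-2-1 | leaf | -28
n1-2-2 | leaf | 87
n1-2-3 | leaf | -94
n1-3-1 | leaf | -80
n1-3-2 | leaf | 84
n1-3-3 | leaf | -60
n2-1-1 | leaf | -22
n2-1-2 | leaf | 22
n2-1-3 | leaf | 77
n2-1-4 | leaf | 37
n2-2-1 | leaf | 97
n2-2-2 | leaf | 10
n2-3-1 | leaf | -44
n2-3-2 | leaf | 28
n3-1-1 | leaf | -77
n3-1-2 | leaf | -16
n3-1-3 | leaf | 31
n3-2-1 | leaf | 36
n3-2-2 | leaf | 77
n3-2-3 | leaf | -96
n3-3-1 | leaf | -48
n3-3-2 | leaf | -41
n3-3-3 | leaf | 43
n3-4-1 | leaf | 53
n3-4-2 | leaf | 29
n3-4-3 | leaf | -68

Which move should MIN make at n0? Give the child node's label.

n1-1 (MIN): min(26, -41, 52) = -41
n1-2 (MIN): min(-28, 87, -94) = -94
n1-3 (MIN): min(-80, 84, -60) = -80
n1 (MAX): max(-41, -94, -80) = -41
n2-1 (MIN): min(-22, 22, 77, 37) = -22
n2-2 (MIN): min(97, 10) = 10
n2-3 (MIN): min(-44, 28) = -44
n2 (MAX): max(-22, 10, -44) = 10
n3-1 (MIN): min(-77, -16, 31) = -77
n3-2 (MIN): min(36, 77, -96) = -96
n3-3 (MIN): min(-48, -41, 43) = -48
n3-4 (MIN): min(53, 29, -68) = -68
n3 (MAX): max(-77, -96, -48, -68) = -48
n0 (MIN): min(-41, 10, -48) = -48
MIN at n0 wants the lowest of {n1=-41, n2=10, n3=-48}, so chooses n3.

n3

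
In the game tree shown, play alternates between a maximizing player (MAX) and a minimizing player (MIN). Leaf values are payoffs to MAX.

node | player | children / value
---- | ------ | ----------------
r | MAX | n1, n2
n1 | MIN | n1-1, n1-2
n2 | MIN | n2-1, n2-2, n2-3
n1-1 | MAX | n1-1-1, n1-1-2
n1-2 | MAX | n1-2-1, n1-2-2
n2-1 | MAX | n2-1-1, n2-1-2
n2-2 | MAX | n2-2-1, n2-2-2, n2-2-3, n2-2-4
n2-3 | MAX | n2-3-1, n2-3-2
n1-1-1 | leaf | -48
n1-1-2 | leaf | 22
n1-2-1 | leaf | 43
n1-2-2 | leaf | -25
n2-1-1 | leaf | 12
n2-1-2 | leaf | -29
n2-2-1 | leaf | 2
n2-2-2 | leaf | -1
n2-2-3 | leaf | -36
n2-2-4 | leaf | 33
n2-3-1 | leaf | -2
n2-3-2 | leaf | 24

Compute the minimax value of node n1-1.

22

n1-1 (MAX): max(-48, 22) = 22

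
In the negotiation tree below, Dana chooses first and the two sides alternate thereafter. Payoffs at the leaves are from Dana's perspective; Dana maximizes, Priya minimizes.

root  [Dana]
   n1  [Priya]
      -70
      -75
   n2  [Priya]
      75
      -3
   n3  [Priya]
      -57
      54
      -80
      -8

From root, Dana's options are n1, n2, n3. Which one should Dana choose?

n1 (Priya): min(-70, -75) = -75
n2 (Priya): min(75, -3) = -3
n3 (Priya): min(-57, 54, -80, -8) = -80
root (Dana): max(-75, -3, -80) = -3
Dana at root wants the highest of {n1=-75, n2=-3, n3=-80}, so chooses n2.

n2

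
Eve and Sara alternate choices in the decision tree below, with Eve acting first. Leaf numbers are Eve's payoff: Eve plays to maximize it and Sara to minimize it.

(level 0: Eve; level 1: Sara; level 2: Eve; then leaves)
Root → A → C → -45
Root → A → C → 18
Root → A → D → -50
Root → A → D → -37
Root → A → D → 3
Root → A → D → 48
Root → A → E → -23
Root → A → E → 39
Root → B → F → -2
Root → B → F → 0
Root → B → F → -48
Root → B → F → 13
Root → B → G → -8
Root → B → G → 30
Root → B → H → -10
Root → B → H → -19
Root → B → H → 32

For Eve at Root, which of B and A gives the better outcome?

F (Eve): max(-2, 0, -48, 13) = 13
G (Eve): max(-8, 30) = 30
H (Eve): max(-10, -19, 32) = 32
B (Sara): min(13, 30, 32) = 13
C (Eve): max(-45, 18) = 18
D (Eve): max(-50, -37, 3, 48) = 48
E (Eve): max(-23, 39) = 39
A (Sara): min(18, 48, 39) = 18
Eve prefers the higher value; B=13, A=18. A is better since 18 > 13.

A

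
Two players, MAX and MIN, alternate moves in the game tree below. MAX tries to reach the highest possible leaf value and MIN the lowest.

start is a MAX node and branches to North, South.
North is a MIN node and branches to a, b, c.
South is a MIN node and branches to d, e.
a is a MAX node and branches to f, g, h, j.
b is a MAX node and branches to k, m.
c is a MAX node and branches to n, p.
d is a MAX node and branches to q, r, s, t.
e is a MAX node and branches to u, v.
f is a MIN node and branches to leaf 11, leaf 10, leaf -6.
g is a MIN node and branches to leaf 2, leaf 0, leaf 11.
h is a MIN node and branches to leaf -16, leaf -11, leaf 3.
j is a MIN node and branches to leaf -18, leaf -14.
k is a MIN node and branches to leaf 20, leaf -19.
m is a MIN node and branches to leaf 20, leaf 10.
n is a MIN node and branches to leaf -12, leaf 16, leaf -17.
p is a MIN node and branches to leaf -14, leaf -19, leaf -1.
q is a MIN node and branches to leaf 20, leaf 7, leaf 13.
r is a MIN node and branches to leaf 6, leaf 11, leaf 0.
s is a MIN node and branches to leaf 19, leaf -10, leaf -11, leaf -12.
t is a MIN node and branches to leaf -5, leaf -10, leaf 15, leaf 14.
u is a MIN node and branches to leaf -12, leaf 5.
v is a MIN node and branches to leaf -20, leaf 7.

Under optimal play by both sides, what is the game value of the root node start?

-12

f (MIN): min(11, 10, -6) = -6
g (MIN): min(2, 0, 11) = 0
h (MIN): min(-16, -11, 3) = -16
j (MIN): min(-18, -14) = -18
a (MAX): max(-6, 0, -16, -18) = 0
k (MIN): min(20, -19) = -19
m (MIN): min(20, 10) = 10
b (MAX): max(-19, 10) = 10
n (MIN): min(-12, 16, -17) = -17
p (MIN): min(-14, -19, -1) = -19
c (MAX): max(-17, -19) = -17
North (MIN): min(0, 10, -17) = -17
q (MIN): min(20, 7, 13) = 7
r (MIN): min(6, 11, 0) = 0
s (MIN): min(19, -10, -11, -12) = -12
t (MIN): min(-5, -10, 15, 14) = -10
d (MAX): max(7, 0, -12, -10) = 7
u (MIN): min(-12, 5) = -12
v (MIN): min(-20, 7) = -20
e (MAX): max(-12, -20) = -12
South (MIN): min(7, -12) = -12
start (MAX): max(-17, -12) = -12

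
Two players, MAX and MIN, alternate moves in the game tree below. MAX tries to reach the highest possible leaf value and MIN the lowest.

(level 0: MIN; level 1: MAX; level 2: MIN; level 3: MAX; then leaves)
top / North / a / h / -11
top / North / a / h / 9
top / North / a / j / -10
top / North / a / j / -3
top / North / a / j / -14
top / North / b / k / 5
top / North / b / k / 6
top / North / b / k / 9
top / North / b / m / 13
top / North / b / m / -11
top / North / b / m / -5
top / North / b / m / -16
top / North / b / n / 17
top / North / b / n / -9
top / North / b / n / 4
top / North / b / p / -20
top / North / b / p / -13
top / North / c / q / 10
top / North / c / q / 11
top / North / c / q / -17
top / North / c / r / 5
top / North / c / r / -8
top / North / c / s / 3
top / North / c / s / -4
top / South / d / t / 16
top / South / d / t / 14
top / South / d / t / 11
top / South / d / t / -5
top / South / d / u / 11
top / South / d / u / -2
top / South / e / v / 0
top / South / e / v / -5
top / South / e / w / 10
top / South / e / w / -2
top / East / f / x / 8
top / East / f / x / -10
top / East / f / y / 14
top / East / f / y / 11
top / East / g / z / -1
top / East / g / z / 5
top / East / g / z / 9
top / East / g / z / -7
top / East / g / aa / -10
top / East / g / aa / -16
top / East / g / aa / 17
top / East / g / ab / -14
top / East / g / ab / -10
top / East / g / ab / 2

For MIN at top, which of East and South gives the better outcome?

East

x (MAX): max(8, -10) = 8
y (MAX): max(14, 11) = 14
f (MIN): min(8, 14) = 8
z (MAX): max(-1, 5, 9, -7) = 9
aa (MAX): max(-10, -16, 17) = 17
ab (MAX): max(-14, -10, 2) = 2
g (MIN): min(9, 17, 2) = 2
East (MAX): max(8, 2) = 8
t (MAX): max(16, 14, 11, -5) = 16
u (MAX): max(11, -2) = 11
d (MIN): min(16, 11) = 11
v (MAX): max(0, -5) = 0
w (MAX): max(10, -2) = 10
e (MIN): min(0, 10) = 0
South (MAX): max(11, 0) = 11
MIN prefers the lower value; East=8, South=11. East is better since 8 < 11.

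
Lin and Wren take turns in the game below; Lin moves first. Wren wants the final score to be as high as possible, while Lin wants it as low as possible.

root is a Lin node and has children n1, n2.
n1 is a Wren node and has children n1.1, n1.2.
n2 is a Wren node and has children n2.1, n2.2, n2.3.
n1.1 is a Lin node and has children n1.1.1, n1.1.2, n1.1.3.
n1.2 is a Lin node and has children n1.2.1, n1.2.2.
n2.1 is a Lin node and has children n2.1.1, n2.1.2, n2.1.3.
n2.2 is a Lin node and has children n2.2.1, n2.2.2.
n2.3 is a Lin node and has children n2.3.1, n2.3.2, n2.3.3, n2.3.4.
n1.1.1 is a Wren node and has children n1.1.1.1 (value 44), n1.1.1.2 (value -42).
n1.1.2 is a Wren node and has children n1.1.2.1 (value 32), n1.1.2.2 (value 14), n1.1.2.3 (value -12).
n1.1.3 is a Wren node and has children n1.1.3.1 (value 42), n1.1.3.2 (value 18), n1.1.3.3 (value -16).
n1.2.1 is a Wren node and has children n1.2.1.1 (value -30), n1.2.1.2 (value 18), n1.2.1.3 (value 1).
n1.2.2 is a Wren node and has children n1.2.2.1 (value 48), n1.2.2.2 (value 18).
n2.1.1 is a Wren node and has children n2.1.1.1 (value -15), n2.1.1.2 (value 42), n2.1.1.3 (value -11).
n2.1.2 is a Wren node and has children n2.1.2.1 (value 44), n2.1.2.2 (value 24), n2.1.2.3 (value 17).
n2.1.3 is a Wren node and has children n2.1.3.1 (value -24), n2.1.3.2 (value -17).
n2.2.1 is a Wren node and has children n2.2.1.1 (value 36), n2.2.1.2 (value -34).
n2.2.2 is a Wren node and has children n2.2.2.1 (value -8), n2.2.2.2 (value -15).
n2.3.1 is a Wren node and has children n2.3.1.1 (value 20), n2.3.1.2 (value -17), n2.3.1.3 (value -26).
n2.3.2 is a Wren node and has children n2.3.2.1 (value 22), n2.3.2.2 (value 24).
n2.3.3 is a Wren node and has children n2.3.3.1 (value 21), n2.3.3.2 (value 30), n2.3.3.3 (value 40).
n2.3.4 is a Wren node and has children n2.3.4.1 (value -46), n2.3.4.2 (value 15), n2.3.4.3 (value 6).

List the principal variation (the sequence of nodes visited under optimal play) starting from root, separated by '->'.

root -> n2 -> n2.3 -> n2.3.4 -> n2.3.4.2

n1.1.1 (Wren): max(44, -42) = 44
n1.1.2 (Wren): max(32, 14, -12) = 32
n1.1.3 (Wren): max(42, 18, -16) = 42
n1.1 (Lin): min(44, 32, 42) = 32
n1.2.1 (Wren): max(-30, 18, 1) = 18
n1.2.2 (Wren): max(48, 18) = 48
n1.2 (Lin): min(18, 48) = 18
n1 (Wren): max(32, 18) = 32
n2.1.1 (Wren): max(-15, 42, -11) = 42
n2.1.2 (Wren): max(44, 24, 17) = 44
n2.1.3 (Wren): max(-24, -17) = -17
n2.1 (Lin): min(42, 44, -17) = -17
n2.2.1 (Wren): max(36, -34) = 36
n2.2.2 (Wren): max(-8, -15) = -8
n2.2 (Lin): min(36, -8) = -8
n2.3.1 (Wren): max(20, -17, -26) = 20
n2.3.2 (Wren): max(22, 24) = 24
n2.3.3 (Wren): max(21, 30, 40) = 40
n2.3.4 (Wren): max(-46, 15, 6) = 15
n2.3 (Lin): min(20, 24, 40, 15) = 15
n2 (Wren): max(-17, -8, 15) = 15
root (Lin): min(32, 15) = 15
At root, Lin picks n2 (lowest: 15).
At n2, Wren picks n2.3 (highest: 15).
At n2.3, Lin picks n2.3.4 (lowest: 15).
At n2.3.4, Wren picks n2.3.4.2 (highest: 15).
Terminal value 15.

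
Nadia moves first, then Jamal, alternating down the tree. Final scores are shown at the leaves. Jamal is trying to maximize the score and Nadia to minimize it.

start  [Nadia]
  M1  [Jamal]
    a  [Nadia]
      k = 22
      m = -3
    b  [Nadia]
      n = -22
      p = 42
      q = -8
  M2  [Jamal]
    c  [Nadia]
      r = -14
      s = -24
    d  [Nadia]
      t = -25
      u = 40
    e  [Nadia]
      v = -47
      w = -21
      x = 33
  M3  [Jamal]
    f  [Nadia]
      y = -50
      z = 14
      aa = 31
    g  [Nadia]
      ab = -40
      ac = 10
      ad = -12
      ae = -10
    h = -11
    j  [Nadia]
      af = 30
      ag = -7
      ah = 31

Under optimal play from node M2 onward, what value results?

c (Nadia): min(-14, -24) = -24
d (Nadia): min(-25, 40) = -25
e (Nadia): min(-47, -21, 33) = -47
M2 (Jamal): max(-24, -25, -47) = -24

-24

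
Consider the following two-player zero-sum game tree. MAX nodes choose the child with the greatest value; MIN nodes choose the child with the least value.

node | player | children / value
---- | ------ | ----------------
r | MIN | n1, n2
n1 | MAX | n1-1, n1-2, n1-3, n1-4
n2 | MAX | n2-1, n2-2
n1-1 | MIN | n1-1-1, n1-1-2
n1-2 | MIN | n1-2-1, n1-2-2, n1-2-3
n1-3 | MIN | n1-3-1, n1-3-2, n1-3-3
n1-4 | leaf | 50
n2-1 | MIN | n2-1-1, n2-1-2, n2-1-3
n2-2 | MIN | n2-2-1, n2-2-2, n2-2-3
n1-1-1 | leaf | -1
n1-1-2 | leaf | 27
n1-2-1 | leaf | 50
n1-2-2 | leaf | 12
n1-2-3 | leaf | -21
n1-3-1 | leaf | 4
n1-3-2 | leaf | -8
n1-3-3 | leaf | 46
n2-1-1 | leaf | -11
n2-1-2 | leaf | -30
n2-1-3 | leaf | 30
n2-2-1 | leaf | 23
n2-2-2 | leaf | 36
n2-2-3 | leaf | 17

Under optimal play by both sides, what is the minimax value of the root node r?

n1-1 (MIN): min(-1, 27) = -1
n1-2 (MIN): min(50, 12, -21) = -21
n1-3 (MIN): min(4, -8, 46) = -8
n1 (MAX): max(-1, -21, -8, 50) = 50
n2-1 (MIN): min(-11, -30, 30) = -30
n2-2 (MIN): min(23, 36, 17) = 17
n2 (MAX): max(-30, 17) = 17
r (MIN): min(50, 17) = 17

17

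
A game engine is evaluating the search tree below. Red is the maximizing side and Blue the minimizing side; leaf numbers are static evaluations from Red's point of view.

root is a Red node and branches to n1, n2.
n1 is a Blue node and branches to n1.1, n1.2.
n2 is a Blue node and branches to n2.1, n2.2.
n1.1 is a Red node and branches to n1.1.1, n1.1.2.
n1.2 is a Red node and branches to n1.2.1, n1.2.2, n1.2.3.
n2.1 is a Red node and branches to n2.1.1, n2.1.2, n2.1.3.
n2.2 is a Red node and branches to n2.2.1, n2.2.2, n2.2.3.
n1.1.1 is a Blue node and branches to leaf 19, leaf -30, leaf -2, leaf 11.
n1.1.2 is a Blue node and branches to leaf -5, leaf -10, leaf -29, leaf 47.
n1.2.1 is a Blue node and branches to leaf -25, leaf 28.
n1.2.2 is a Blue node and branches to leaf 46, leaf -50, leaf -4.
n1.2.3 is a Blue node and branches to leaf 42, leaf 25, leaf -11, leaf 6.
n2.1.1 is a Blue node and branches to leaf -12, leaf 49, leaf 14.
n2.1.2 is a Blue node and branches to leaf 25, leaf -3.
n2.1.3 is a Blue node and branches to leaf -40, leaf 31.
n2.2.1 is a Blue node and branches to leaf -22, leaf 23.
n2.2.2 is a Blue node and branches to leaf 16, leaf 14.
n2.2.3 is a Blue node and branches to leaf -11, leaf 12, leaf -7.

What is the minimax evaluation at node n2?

n2.1.1 (Blue): min(-12, 49, 14) = -12
n2.1.2 (Blue): min(25, -3) = -3
n2.1.3 (Blue): min(-40, 31) = -40
n2.1 (Red): max(-12, -3, -40) = -3
n2.2.1 (Blue): min(-22, 23) = -22
n2.2.2 (Blue): min(16, 14) = 14
n2.2.3 (Blue): min(-11, 12, -7) = -11
n2.2 (Red): max(-22, 14, -11) = 14
n2 (Blue): min(-3, 14) = -3

-3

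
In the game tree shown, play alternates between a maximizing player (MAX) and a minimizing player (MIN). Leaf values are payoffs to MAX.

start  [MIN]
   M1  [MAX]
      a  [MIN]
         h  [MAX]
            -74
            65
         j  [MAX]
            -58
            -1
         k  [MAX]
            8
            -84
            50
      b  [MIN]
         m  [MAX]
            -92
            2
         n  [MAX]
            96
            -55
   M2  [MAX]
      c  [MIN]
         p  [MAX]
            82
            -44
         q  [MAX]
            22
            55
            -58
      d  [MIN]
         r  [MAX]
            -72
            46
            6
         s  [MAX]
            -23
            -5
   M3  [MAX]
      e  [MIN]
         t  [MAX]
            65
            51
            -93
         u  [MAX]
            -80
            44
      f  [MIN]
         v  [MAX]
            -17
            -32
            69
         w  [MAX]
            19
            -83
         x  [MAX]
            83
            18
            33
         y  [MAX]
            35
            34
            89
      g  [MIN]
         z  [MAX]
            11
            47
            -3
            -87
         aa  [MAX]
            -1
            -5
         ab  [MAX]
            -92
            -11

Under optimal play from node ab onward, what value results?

ab (MAX): max(-92, -11) = -11

-11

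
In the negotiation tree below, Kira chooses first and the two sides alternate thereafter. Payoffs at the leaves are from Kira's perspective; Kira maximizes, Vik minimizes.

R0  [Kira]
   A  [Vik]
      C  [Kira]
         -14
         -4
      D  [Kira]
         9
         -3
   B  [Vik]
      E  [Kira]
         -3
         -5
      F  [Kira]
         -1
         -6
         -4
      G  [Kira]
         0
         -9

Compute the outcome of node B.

E (Kira): max(-3, -5) = -3
F (Kira): max(-1, -6, -4) = -1
G (Kira): max(0, -9) = 0
B (Vik): min(-3, -1, 0) = -3

-3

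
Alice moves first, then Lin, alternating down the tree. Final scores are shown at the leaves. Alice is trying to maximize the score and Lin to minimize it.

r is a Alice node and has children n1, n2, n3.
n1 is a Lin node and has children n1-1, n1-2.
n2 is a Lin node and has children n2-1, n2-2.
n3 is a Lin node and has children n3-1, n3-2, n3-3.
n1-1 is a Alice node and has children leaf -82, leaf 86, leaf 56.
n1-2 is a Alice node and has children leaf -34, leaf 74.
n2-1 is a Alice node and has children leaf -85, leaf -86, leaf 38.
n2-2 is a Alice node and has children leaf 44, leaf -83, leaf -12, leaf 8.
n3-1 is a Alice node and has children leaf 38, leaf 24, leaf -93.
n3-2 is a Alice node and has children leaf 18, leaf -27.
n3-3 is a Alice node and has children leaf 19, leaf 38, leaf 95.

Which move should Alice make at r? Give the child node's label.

n1-1 (Alice): max(-82, 86, 56) = 86
n1-2 (Alice): max(-34, 74) = 74
n1 (Lin): min(86, 74) = 74
n2-1 (Alice): max(-85, -86, 38) = 38
n2-2 (Alice): max(44, -83, -12, 8) = 44
n2 (Lin): min(38, 44) = 38
n3-1 (Alice): max(38, 24, -93) = 38
n3-2 (Alice): max(18, -27) = 18
n3-3 (Alice): max(19, 38, 95) = 95
n3 (Lin): min(38, 18, 95) = 18
r (Alice): max(74, 38, 18) = 74
Alice at r wants the highest of {n1=74, n2=38, n3=18}, so chooses n1.

n1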